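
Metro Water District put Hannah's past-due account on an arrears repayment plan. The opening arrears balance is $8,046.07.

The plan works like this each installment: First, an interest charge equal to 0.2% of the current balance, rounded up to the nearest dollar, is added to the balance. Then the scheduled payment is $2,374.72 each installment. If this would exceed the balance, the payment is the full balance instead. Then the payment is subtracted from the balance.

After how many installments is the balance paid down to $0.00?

# | Opening | Interest | Payment | End bal
1 | $8,046.07 | $17.00 | $2,374.72 | $5,688.35
2 | $5,688.35 | $12.00 | $2,374.72 | $3,325.63
3 | $3,325.63 | $7.00 | $2,374.72 | $957.91
4 | $957.91 | $2.00 | $959.91 | $0.00
Balance reaches $0.00 in installment 4.

4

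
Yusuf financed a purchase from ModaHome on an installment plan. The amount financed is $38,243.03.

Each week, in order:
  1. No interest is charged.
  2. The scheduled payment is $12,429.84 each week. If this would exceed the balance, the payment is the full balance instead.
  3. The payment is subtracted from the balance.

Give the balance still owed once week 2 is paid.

$13,383.35

Week 1: opening $38,243.03; payment $12,429.84; balance $25,813.19
Week 2: opening $25,813.19; payment $12,429.84; balance $13,383.35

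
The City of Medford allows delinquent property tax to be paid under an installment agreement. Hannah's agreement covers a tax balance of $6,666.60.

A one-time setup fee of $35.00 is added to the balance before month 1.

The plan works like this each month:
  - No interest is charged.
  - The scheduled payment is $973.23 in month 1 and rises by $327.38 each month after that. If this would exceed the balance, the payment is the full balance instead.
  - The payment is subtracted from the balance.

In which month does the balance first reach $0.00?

Month 1: $6,701.60 − $973.23 → $5,728.37
Month 2: $5,728.37 − $1,300.61 → $4,427.76
Month 3: $4,427.76 − $1,627.99 → $2,799.77
Month 4: $2,799.77 − $1,955.37 → $844.40
Month 5: $844.40 − $844.40 → $0.00
Balance reaches $0.00 in month 5.

5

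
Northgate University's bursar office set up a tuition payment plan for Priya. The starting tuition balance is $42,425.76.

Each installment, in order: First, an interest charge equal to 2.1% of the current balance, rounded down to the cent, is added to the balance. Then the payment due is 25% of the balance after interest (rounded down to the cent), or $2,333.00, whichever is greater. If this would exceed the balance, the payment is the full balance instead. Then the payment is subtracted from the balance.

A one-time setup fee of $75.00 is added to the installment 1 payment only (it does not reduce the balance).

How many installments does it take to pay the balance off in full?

Installment 1: $42,425.76 +$890.94 interest = $43,316.70; pay $10,829.17 (+ $75.00 fee) → $32,487.53
Installment 2: $32,487.53 +$682.23 interest = $33,169.76; pay $8,292.44 → $24,877.32
Installment 3: $24,877.32 +$522.42 interest = $25,399.74; pay $6,349.93 → $19,049.81
Installment 4: $19,049.81 +$400.04 interest = $19,449.85; pay $4,862.46 → $14,587.39
Installment 5: $14,587.39 +$306.33 interest = $14,893.72; pay $3,723.43 → $11,170.29
Installment 6: $11,170.29 +$234.57 interest = $11,404.86; pay $2,851.21 → $8,553.65
Installment 7: $8,553.65 +$179.62 interest = $8,733.27; pay $2,333.00 → $6,400.27
Installment 8: $6,400.27 +$134.40 interest = $6,534.67; pay $2,333.00 → $4,201.67
Installment 9: $4,201.67 +$88.23 interest = $4,289.90; pay $2,333.00 → $1,956.90
Installment 10: $1,956.90 +$41.09 interest = $1,997.99; pay $1,997.99 → $0.00
Balance reaches $0.00 in installment 10.

10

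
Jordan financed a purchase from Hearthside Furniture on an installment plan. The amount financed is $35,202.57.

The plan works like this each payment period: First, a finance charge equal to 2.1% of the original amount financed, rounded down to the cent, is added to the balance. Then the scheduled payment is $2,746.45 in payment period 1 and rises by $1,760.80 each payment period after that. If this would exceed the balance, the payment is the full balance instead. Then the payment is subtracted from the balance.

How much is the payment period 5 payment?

Payment period 1: opening $35,202.57; interest $739.25 → $35,941.82; payment $2,746.45; balance $33,195.37
Payment period 2: opening $33,195.37; interest $739.25 → $33,934.62; payment $4,507.25; balance $29,427.37
Payment period 3: opening $29,427.37; interest $739.25 → $30,166.62; payment $6,268.05; balance $23,898.57
Payment period 4: opening $23,898.57; interest $739.25 → $24,637.82; payment $8,028.85; balance $16,608.97
Payment period 5: opening $16,608.97; interest $739.25 → $17,348.22; payment $9,789.65; balance $7,558.57

$9,789.65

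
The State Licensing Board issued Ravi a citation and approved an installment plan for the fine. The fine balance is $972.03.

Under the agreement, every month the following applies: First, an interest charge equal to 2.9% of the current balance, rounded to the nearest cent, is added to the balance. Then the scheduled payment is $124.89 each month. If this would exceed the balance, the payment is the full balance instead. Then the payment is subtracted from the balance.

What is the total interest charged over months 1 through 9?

$145.60

Month 1: $972.03 +$28.19 interest = $1,000.22; pay $124.89 → $875.33
Month 2: $875.33 +$25.38 interest = $900.71; pay $124.89 → $775.82
Month 3: $775.82 +$22.50 interest = $798.32; pay $124.89 → $673.43
Month 4: $673.43 +$19.53 interest = $692.96; pay $124.89 → $568.07
Month 5: $568.07 +$16.47 interest = $584.54; pay $124.89 → $459.65
Month 6: $459.65 +$13.33 interest = $472.98; pay $124.89 → $348.09
Month 7: $348.09 +$10.09 interest = $358.18; pay $124.89 → $233.29
Month 8: $233.29 +$6.77 interest = $240.06; pay $124.89 → $115.17
Month 9: $115.17 +$3.34 interest = $118.51; pay $118.51 → $0.00
Total interest: $28.19 + $25.38 + $22.50 + $19.53 + $16.47 + $13.33 + $10.09 + $6.77 + $3.34 = $145.60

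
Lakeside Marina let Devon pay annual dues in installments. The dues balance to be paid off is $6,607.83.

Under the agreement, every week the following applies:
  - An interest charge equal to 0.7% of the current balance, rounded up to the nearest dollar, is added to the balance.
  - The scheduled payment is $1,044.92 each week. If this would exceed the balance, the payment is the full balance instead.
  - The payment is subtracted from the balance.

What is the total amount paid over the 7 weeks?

Week 1: opening $6,607.83; interest $47.00 → $6,654.83; payment $1,044.92; balance $5,609.91
Week 2: opening $5,609.91; interest $40.00 → $5,649.91; payment $1,044.92; balance $4,604.99
Week 3: opening $4,604.99; interest $33.00 → $4,637.99; payment $1,044.92; balance $3,593.07
Week 4: opening $3,593.07; interest $26.00 → $3,619.07; payment $1,044.92; balance $2,574.15
Week 5: opening $2,574.15; interest $19.00 → $2,593.15; payment $1,044.92; balance $1,548.23
Week 6: opening $1,548.23; interest $11.00 → $1,559.23; payment $1,044.92; balance $514.31
Week 7: opening $514.31; interest $4.00 → $518.31; payment $518.31; balance $0.00
Total paid: $6,787.83

$6,787.83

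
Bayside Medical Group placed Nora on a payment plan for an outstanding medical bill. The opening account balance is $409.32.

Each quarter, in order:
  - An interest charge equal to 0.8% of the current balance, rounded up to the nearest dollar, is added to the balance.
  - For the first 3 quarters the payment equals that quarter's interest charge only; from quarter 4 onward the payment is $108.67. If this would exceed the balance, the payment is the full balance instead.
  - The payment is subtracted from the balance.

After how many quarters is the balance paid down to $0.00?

Quarter 1: opening $409.32; interest $4.00 → $413.32; payment $4.00; balance $409.32
Quarter 2: opening $409.32; interest $4.00 → $413.32; payment $4.00; balance $409.32
Quarter 3: opening $409.32; interest $4.00 → $413.32; payment $4.00; balance $409.32
Quarter 4: opening $409.32; interest $4.00 → $413.32; payment $108.67; balance $304.65
Quarter 5: opening $304.65; interest $3.00 → $307.65; payment $108.67; balance $198.98
Quarter 6: opening $198.98; interest $2.00 → $200.98; payment $108.67; balance $92.31
Quarter 7: opening $92.31; interest $1.00 → $93.31; payment $93.31; balance $0.00
Balance reaches $0.00 in quarter 7.

7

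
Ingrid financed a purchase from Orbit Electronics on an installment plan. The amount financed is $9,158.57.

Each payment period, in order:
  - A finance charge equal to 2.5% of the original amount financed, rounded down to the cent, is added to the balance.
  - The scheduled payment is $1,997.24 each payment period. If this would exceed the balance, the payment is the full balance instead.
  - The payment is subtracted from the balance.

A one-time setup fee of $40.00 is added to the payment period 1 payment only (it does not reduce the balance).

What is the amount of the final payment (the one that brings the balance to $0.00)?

Payment period 1: opening $9,158.57; interest $228.96 → $9,387.53; payment $1,997.24 (+ $40.00 fee); balance $7,390.29
Payment period 2: opening $7,390.29; interest $228.96 → $7,619.25; payment $1,997.24; balance $5,622.01
Payment period 3: opening $5,622.01; interest $228.96 → $5,850.97; payment $1,997.24; balance $3,853.73
Payment period 4: opening $3,853.73; interest $228.96 → $4,082.69; payment $1,997.24; balance $2,085.45
Payment period 5: opening $2,085.45; interest $228.96 → $2,314.41; payment $1,997.24; balance $317.17
Payment period 6: opening $317.17; interest $228.96 → $546.13; payment $546.13; balance $0.00

$546.13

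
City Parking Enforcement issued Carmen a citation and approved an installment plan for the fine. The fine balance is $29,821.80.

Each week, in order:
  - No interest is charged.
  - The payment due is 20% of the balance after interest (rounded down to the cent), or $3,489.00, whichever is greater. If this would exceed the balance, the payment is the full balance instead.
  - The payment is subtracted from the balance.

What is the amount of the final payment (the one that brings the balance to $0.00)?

$1,312.77

Week 1: $29,821.80 − $5,964.36 → $23,857.44
Week 2: $23,857.44 − $4,771.48 → $19,085.96
Week 3: $19,085.96 − $3,817.19 → $15,268.77
Week 4: $15,268.77 − $3,489.00 → $11,779.77
Week 5: $11,779.77 − $3,489.00 → $8,290.77
Week 6: $8,290.77 − $3,489.00 → $4,801.77
Week 7: $4,801.77 − $3,489.00 → $1,312.77
Week 8: $1,312.77 − $1,312.77 → $0.00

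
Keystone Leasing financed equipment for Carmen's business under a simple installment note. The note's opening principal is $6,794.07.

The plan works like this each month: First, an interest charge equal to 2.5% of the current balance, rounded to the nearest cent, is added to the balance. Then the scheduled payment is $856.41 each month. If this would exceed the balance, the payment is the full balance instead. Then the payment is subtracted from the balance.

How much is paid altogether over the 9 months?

$7,667.40

# | Opening | Interest | Payment | End bal
1 | $6,794.07 | $169.85 | $856.41 | $6,107.51
2 | $6,107.51 | $152.69 | $856.41 | $5,403.79
3 | $5,403.79 | $135.09 | $856.41 | $4,682.47
4 | $4,682.47 | $117.06 | $856.41 | $3,943.12
5 | $3,943.12 | $98.58 | $856.41 | $3,185.29
6 | $3,185.29 | $79.63 | $856.41 | $2,408.51
7 | $2,408.51 | $60.21 | $856.41 | $1,612.31
8 | $1,612.31 | $40.31 | $856.41 | $796.21
9 | $796.21 | $19.91 | $816.12 | $0.00
Total paid: $7,667.40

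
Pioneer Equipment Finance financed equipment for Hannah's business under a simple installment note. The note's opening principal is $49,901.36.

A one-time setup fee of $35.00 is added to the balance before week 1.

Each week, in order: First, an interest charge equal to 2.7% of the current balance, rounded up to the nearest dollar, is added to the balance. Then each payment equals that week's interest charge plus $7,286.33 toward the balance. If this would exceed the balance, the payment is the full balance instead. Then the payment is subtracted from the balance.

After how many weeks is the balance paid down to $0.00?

Week 1: opening $49,936.36; interest $1,349.00 → $51,285.36; payment $8,635.33; balance $42,650.03
Week 2: opening $42,650.03; interest $1,152.00 → $43,802.03; payment $8,438.33; balance $35,363.70
Week 3: opening $35,363.70; interest $955.00 → $36,318.70; payment $8,241.33; balance $28,077.37
Week 4: opening $28,077.37; interest $759.00 → $28,836.37; payment $8,045.33; balance $20,791.04
Week 5: opening $20,791.04; interest $562.00 → $21,353.04; payment $7,848.33; balance $13,504.71
Week 6: opening $13,504.71; interest $365.00 → $13,869.71; payment $7,651.33; balance $6,218.38
Week 7: opening $6,218.38; interest $168.00 → $6,386.38; payment $6,386.38; balance $0.00
Balance reaches $0.00 in week 7.

7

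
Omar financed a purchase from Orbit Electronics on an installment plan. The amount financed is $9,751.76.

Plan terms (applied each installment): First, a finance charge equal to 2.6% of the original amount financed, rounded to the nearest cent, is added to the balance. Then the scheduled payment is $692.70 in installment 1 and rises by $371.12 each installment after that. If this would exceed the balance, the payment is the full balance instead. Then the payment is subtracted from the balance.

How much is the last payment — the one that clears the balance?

$1,803.61

Installment 1: opening $9,751.76; interest $253.55 → $10,005.31; payment $692.70; balance $9,312.61
Installment 2: opening $9,312.61; interest $253.55 → $9,566.16; payment $1,063.82; balance $8,502.34
Installment 3: opening $8,502.34; interest $253.55 → $8,755.89; payment $1,434.94; balance $7,320.95
Installment 4: opening $7,320.95; interest $253.55 → $7,574.50; payment $1,806.06; balance $5,768.44
Installment 5: opening $5,768.44; interest $253.55 → $6,021.99; payment $2,177.18; balance $3,844.81
Installment 6: opening $3,844.81; interest $253.55 → $4,098.36; payment $2,548.30; balance $1,550.06
Installment 7: opening $1,550.06; interest $253.55 → $1,803.61; payment $1,803.61; balance $0.00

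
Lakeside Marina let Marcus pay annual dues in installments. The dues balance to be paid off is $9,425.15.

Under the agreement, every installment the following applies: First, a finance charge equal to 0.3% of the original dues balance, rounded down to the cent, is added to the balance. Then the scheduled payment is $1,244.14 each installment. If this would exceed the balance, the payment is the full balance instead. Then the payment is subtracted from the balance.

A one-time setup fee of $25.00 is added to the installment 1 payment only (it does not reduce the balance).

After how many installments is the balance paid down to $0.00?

8

Installment 1: opening $9,425.15; interest $28.27 → $9,453.42; payment $1,244.14 (+ $25.00 fee); balance $8,209.28
Installment 2: opening $8,209.28; interest $28.27 → $8,237.55; payment $1,244.14; balance $6,993.41
Installment 3: opening $6,993.41; interest $28.27 → $7,021.68; payment $1,244.14; balance $5,777.54
Installment 4: opening $5,777.54; interest $28.27 → $5,805.81; payment $1,244.14; balance $4,561.67
Installment 5: opening $4,561.67; interest $28.27 → $4,589.94; payment $1,244.14; balance $3,345.80
Installment 6: opening $3,345.80; interest $28.27 → $3,374.07; payment $1,244.14; balance $2,129.93
Installment 7: opening $2,129.93; interest $28.27 → $2,158.20; payment $1,244.14; balance $914.06
Installment 8: opening $914.06; interest $28.27 → $942.33; payment $942.33; balance $0.00
Balance reaches $0.00 in installment 8.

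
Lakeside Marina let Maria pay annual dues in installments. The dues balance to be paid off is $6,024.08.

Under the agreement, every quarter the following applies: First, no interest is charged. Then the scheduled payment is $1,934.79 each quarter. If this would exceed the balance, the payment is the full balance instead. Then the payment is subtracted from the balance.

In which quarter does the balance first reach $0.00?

# | Opening | Payment | End bal
1 | $6,024.08 | $1,934.79 | $4,089.29
2 | $4,089.29 | $1,934.79 | $2,154.50
3 | $2,154.50 | $1,934.79 | $219.71
4 | $219.71 | $219.71 | $0.00
Balance reaches $0.00 in quarter 4.

4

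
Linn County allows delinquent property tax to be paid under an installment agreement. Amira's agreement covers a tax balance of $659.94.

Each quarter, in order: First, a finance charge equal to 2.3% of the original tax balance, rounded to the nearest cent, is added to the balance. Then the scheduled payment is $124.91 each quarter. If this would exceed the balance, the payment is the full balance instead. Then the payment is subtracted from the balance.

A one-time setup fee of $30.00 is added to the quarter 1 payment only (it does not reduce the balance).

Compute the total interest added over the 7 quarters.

Quarter 1: $659.94 +$15.18 interest = $675.12; pay $124.91 (+ $30.00 fee) → $550.21
Quarter 2: $550.21 +$15.18 interest = $565.39; pay $124.91 → $440.48
Quarter 3: $440.48 +$15.18 interest = $455.66; pay $124.91 → $330.75
Quarter 4: $330.75 +$15.18 interest = $345.93; pay $124.91 → $221.02
Quarter 5: $221.02 +$15.18 interest = $236.20; pay $124.91 → $111.29
Quarter 6: $111.29 +$15.18 interest = $126.47; pay $124.91 → $1.56
Quarter 7: $1.56 +$15.18 interest = $16.74; pay $16.74 → $0.00
Total interest: $15.18 + $15.18 + $15.18 + $15.18 + $15.18 + $15.18 + $15.18 = $106.26

$106.26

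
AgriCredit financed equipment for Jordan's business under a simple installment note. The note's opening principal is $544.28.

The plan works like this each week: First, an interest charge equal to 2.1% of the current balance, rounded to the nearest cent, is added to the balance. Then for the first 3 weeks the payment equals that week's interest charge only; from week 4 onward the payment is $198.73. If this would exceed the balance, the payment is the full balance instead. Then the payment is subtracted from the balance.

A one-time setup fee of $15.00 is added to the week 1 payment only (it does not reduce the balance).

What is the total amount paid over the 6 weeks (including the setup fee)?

$615.98

# | Opening | Interest | Payment | Fee | End bal
1 | $544.28 | $11.43 | $11.43 | $15.00 | $544.28
2 | $544.28 | $11.43 | $11.43 | — | $544.28
3 | $544.28 | $11.43 | $11.43 | — | $544.28
4 | $544.28 | $11.43 | $198.73 | — | $356.98
5 | $356.98 | $7.50 | $198.73 | — | $165.75
6 | $165.75 | $3.48 | $169.23 | — | $0.00
Total paid: $615.98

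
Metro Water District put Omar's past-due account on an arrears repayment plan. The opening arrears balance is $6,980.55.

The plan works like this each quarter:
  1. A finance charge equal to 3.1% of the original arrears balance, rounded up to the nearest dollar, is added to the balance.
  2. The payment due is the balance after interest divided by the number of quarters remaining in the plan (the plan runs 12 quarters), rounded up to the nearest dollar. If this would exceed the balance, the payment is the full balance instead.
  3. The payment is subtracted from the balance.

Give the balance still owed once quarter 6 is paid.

Quarter 1: $6,980.55 +$217.00 interest = $7,197.55; pay $600.00 → $6,597.55
Quarter 2: $6,597.55 +$217.00 interest = $6,814.55; pay $620.00 → $6,194.55
Quarter 3: $6,194.55 +$217.00 interest = $6,411.55; pay $642.00 → $5,769.55
Quarter 4: $5,769.55 +$217.00 interest = $5,986.55; pay $666.00 → $5,320.55
Quarter 5: $5,320.55 +$217.00 interest = $5,537.55; pay $693.00 → $4,844.55
Quarter 6: $4,844.55 +$217.00 interest = $5,061.55; pay $724.00 → $4,337.55

$4,337.55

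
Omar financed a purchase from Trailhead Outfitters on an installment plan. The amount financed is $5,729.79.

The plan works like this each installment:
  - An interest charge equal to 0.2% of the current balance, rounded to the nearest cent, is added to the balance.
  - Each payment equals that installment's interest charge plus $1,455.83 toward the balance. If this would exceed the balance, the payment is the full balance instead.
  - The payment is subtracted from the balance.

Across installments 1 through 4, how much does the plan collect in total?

Installment 1: $5,729.79 +$11.46 interest = $5,741.25; pay $1,467.29 → $4,273.96
Installment 2: $4,273.96 +$8.55 interest = $4,282.51; pay $1,464.38 → $2,818.13
Installment 3: $2,818.13 +$5.64 interest = $2,823.77; pay $1,461.47 → $1,362.30
Installment 4: $1,362.30 +$2.72 interest = $1,365.02; pay $1,365.02 → $0.00
Total paid: $5,758.16

$5,758.16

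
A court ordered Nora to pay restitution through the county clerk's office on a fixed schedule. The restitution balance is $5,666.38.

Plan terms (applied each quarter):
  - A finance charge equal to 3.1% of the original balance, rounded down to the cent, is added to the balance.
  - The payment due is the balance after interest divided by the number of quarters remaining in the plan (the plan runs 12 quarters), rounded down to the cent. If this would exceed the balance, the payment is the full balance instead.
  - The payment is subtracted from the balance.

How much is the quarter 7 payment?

$616.21

Quarter 1: opening $5,666.38; interest $175.65 → $5,842.03; payment $486.83; balance $5,355.20
Quarter 2: opening $5,355.20; interest $175.65 → $5,530.85; payment $502.80; balance $5,028.05
Quarter 3: opening $5,028.05; interest $175.65 → $5,203.70; payment $520.37; balance $4,683.33
Quarter 4: opening $4,683.33; interest $175.65 → $4,858.98; payment $539.88; balance $4,319.10
Quarter 5: opening $4,319.10; interest $175.65 → $4,494.75; payment $561.84; balance $3,932.91
Quarter 6: opening $3,932.91; interest $175.65 → $4,108.56; payment $586.93; balance $3,521.63
Quarter 7: opening $3,521.63; interest $175.65 → $3,697.28; payment $616.21; balance $3,081.07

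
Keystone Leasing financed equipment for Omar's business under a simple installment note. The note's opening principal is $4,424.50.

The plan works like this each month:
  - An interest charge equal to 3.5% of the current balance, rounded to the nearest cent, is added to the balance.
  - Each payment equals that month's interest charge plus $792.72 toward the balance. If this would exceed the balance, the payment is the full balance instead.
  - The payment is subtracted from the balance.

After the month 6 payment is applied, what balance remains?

$0.00

Month 1: $4,424.50 +$154.86 interest = $4,579.36; pay $947.58 → $3,631.78
Month 2: $3,631.78 +$127.11 interest = $3,758.89; pay $919.83 → $2,839.06
Month 3: $2,839.06 +$99.37 interest = $2,938.43; pay $892.09 → $2,046.34
Month 4: $2,046.34 +$71.62 interest = $2,117.96; pay $864.34 → $1,253.62
Month 5: $1,253.62 +$43.88 interest = $1,297.50; pay $836.60 → $460.90
Month 6: $460.90 +$16.13 interest = $477.03; pay $477.03 → $0.00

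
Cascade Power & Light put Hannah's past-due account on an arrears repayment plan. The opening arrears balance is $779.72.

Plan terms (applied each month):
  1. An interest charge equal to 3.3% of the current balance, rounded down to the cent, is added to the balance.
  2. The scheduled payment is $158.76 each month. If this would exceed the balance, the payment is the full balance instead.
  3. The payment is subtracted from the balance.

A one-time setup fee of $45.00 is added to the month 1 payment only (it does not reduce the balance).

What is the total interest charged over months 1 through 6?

$85.55

Month 1: opening $779.72; interest $25.73 → $805.45; payment $158.76 (+ $45.00 fee); balance $646.69
Month 2: opening $646.69; interest $21.34 → $668.03; payment $158.76; balance $509.27
Month 3: opening $509.27; interest $16.80 → $526.07; payment $158.76; balance $367.31
Month 4: opening $367.31; interest $12.12 → $379.43; payment $158.76; balance $220.67
Month 5: opening $220.67; interest $7.28 → $227.95; payment $158.76; balance $69.19
Month 6: opening $69.19; interest $2.28 → $71.47; payment $71.47; balance $0.00
Total interest: $25.73 + $21.34 + $16.80 + $12.12 + $7.28 + $2.28 = $85.55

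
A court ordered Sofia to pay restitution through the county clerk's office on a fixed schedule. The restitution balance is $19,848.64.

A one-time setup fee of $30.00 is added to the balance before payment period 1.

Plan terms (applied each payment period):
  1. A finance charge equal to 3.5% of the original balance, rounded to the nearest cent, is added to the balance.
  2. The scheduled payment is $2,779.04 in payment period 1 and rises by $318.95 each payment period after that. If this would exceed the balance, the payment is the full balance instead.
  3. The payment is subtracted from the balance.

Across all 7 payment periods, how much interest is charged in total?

Payment period 1: opening $19,878.64; interest $694.70 → $20,573.34; payment $2,779.04; balance $17,794.30
Payment period 2: opening $17,794.30; interest $694.70 → $18,489.00; payment $3,097.99; balance $15,391.01
Payment period 3: opening $15,391.01; interest $694.70 → $16,085.71; payment $3,416.94; balance $12,668.77
Payment period 4: opening $12,668.77; interest $694.70 → $13,363.47; payment $3,735.89; balance $9,627.58
Payment period 5: opening $9,627.58; interest $694.70 → $10,322.28; payment $4,054.84; balance $6,267.44
Payment period 6: opening $6,267.44; interest $694.70 → $6,962.14; payment $4,373.79; balance $2,588.35
Payment period 7: opening $2,588.35; interest $694.70 → $3,283.05; payment $3,283.05; balance $0.00
Total interest: $694.70 + $694.70 + $694.70 + $694.70 + $694.70 + $694.70 + $694.70 = $4,862.90

$4,862.90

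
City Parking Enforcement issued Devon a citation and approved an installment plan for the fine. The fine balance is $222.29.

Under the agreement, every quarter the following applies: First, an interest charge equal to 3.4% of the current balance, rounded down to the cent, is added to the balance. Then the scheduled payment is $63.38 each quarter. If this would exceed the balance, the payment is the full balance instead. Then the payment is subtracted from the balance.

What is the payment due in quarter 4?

# | Opening | Interest | Payment | End bal
1 | $222.29 | $7.55 | $63.38 | $166.46
2 | $166.46 | $5.65 | $63.38 | $108.73
3 | $108.73 | $3.69 | $63.38 | $49.04
4 | $49.04 | $1.66 | $50.70 | $0.00

$50.70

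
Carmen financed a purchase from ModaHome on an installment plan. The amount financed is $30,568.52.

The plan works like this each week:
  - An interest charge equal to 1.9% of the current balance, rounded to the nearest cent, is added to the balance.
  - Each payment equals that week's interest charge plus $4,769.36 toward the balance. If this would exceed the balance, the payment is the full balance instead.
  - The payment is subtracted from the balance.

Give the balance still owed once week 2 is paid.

$21,029.80

Week 1: opening $30,568.52; interest $580.80 → $31,149.32; payment $5,350.16; balance $25,799.16
Week 2: opening $25,799.16; interest $490.18 → $26,289.34; payment $5,259.54; balance $21,029.80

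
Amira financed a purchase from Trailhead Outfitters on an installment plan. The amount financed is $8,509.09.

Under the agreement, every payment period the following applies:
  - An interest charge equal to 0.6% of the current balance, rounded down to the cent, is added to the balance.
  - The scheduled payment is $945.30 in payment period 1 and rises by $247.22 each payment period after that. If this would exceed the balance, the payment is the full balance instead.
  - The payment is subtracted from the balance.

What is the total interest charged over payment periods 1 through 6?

$195.37

Payment period 1: opening $8,509.09; interest $51.05 → $8,560.14; payment $945.30; balance $7,614.84
Payment period 2: opening $7,614.84; interest $45.68 → $7,660.52; payment $1,192.52; balance $6,468.00
Payment period 3: opening $6,468.00; interest $38.80 → $6,506.80; payment $1,439.74; balance $5,067.06
Payment period 4: opening $5,067.06; interest $30.40 → $5,097.46; payment $1,686.96; balance $3,410.50
Payment period 5: opening $3,410.50; interest $20.46 → $3,430.96; payment $1,934.18; balance $1,496.78
Payment period 6: opening $1,496.78; interest $8.98 → $1,505.76; payment $1,505.76; balance $0.00
Total interest: $51.05 + $45.68 + $38.80 + $30.40 + $20.46 + $8.98 = $195.37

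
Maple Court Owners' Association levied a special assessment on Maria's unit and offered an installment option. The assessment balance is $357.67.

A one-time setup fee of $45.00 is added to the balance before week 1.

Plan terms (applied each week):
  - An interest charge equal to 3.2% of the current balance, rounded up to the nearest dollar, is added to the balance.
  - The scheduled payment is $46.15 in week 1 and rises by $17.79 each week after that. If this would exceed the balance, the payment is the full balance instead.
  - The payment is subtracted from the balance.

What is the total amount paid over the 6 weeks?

Week 1: $402.67 +$13.00 interest = $415.67; pay $46.15 → $369.52
Week 2: $369.52 +$12.00 interest = $381.52; pay $63.94 → $317.58
Week 3: $317.58 +$11.00 interest = $328.58; pay $81.73 → $246.85
Week 4: $246.85 +$8.00 interest = $254.85; pay $99.52 → $155.33
Week 5: $155.33 +$5.00 interest = $160.33; pay $117.31 → $43.02
Week 6: $43.02 +$2.00 interest = $45.02; pay $45.02 → $0.00
Total paid: $453.67

$453.67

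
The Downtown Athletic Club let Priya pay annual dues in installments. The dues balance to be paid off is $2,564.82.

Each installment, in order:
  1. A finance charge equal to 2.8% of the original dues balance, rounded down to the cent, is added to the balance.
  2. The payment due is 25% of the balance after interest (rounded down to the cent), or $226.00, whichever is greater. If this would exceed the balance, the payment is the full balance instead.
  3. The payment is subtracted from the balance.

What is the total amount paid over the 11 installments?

# | Opening | Interest | Payment | End bal
1 | $2,564.82 | $71.81 | $659.15 | $1,977.48
2 | $1,977.48 | $71.81 | $512.32 | $1,536.97
3 | $1,536.97 | $71.81 | $402.19 | $1,206.59
4 | $1,206.59 | $71.81 | $319.60 | $958.80
5 | $958.80 | $71.81 | $257.65 | $772.96
6 | $772.96 | $71.81 | $226.00 | $618.77
7 | $618.77 | $71.81 | $226.00 | $464.58
8 | $464.58 | $71.81 | $226.00 | $310.39
9 | $310.39 | $71.81 | $226.00 | $156.20
10 | $156.20 | $71.81 | $226.00 | $2.01
11 | $2.01 | $71.81 | $73.82 | $0.00
Total paid: $3,354.73

$3,354.73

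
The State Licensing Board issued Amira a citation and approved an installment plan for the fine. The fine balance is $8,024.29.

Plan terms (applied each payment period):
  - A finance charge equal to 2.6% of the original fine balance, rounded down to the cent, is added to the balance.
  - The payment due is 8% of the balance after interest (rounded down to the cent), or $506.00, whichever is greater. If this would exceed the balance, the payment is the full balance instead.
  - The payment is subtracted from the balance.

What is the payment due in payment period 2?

Payment period 1: opening $8,024.29; interest $208.63 → $8,232.92; payment $658.63; balance $7,574.29
Payment period 2: opening $7,574.29; interest $208.63 → $7,782.92; payment $622.63; balance $7,160.29

$622.63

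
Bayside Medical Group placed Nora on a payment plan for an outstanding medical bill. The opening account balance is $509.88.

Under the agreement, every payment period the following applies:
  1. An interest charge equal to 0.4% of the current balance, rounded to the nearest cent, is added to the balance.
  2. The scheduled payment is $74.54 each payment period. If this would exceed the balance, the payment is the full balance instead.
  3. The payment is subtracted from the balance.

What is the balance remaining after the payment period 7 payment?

$0.00

Payment period 1: opening $509.88; interest $2.04 → $511.92; payment $74.54; balance $437.38
Payment period 2: opening $437.38; interest $1.75 → $439.13; payment $74.54; balance $364.59
Payment period 3: opening $364.59; interest $1.46 → $366.05; payment $74.54; balance $291.51
Payment period 4: opening $291.51; interest $1.17 → $292.68; payment $74.54; balance $218.14
Payment period 5: opening $218.14; interest $0.87 → $219.01; payment $74.54; balance $144.47
Payment period 6: opening $144.47; interest $0.58 → $145.05; payment $74.54; balance $70.51
Payment period 7: opening $70.51; interest $0.28 → $70.79; payment $70.79; balance $0.00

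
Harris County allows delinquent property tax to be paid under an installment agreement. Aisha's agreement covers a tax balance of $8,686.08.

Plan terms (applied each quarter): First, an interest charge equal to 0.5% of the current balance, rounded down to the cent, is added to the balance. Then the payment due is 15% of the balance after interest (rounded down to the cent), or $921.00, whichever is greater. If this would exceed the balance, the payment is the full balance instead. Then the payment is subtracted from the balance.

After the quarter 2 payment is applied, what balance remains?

$6,338.62

Quarter 1: opening $8,686.08; interest $43.43 → $8,729.51; payment $1,309.42; balance $7,420.09
Quarter 2: opening $7,420.09; interest $37.10 → $7,457.19; payment $1,118.57; balance $6,338.62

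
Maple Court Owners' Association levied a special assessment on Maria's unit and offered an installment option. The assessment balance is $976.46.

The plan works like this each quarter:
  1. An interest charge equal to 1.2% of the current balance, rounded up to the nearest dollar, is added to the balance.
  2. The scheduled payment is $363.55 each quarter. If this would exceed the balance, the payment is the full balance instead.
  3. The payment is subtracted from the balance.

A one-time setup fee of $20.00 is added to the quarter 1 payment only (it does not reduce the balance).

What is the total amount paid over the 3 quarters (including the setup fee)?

$1,020.46

Quarter 1: $976.46 +$12.00 interest = $988.46; pay $363.55 (+ $20.00 fee) → $624.91
Quarter 2: $624.91 +$8.00 interest = $632.91; pay $363.55 → $269.36
Quarter 3: $269.36 +$4.00 interest = $273.36; pay $273.36 → $0.00
Total paid: $1,020.46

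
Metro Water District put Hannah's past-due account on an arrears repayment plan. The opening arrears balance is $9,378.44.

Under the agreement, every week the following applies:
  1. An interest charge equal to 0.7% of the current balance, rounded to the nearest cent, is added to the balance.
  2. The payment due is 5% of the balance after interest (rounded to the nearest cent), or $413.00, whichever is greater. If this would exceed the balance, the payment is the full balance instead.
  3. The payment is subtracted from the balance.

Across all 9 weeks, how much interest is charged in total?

# | Opening | Interest | Payment | End bal
1 | $9,378.44 | $65.65 | $472.20 | $8,971.89
2 | $8,971.89 | $62.80 | $451.73 | $8,582.96
3 | $8,582.96 | $60.08 | $432.15 | $8,210.89
4 | $8,210.89 | $57.48 | $413.42 | $7,854.95
5 | $7,854.95 | $54.98 | $413.00 | $7,496.93
6 | $7,496.93 | $52.48 | $413.00 | $7,136.41
7 | $7,136.41 | $49.95 | $413.00 | $6,773.36
8 | $6,773.36 | $47.41 | $413.00 | $6,407.77
9 | $6,407.77 | $44.85 | $413.00 | $6,039.62
Total interest: $65.65 + $62.80 + $60.08 + $57.48 + $54.98 + $52.48 + $49.95 + $47.41 + $44.85 = $495.68

$495.68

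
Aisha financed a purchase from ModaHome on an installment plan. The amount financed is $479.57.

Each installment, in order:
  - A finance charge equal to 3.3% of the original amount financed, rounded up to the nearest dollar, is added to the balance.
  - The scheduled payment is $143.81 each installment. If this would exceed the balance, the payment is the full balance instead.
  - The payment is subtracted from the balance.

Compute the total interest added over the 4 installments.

$64.00

# | Opening | Interest | Payment | End bal
1 | $479.57 | $16.00 | $143.81 | $351.76
2 | $351.76 | $16.00 | $143.81 | $223.95
3 | $223.95 | $16.00 | $143.81 | $96.14
4 | $96.14 | $16.00 | $112.14 | $0.00
Total interest: $16.00 + $16.00 + $16.00 + $16.00 = $64.00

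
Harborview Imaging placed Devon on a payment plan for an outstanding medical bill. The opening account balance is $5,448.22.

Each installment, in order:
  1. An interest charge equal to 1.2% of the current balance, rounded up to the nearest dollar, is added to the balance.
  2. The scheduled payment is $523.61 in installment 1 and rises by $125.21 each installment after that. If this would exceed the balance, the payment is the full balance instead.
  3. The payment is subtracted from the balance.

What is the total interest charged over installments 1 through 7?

$290.00

Installment 1: opening $5,448.22; interest $66.00 → $5,514.22; payment $523.61; balance $4,990.61
Installment 2: opening $4,990.61; interest $60.00 → $5,050.61; payment $648.82; balance $4,401.79
Installment 3: opening $4,401.79; interest $53.00 → $4,454.79; payment $774.03; balance $3,680.76
Installment 4: opening $3,680.76; interest $45.00 → $3,725.76; payment $899.24; balance $2,826.52
Installment 5: opening $2,826.52; interest $34.00 → $2,860.52; payment $1,024.45; balance $1,836.07
Installment 6: opening $1,836.07; interest $23.00 → $1,859.07; payment $1,149.66; balance $709.41
Installment 7: opening $709.41; interest $9.00 → $718.41; payment $718.41; balance $0.00
Total interest: $66.00 + $60.00 + $53.00 + $45.00 + $34.00 + $23.00 + $9.00 = $290.00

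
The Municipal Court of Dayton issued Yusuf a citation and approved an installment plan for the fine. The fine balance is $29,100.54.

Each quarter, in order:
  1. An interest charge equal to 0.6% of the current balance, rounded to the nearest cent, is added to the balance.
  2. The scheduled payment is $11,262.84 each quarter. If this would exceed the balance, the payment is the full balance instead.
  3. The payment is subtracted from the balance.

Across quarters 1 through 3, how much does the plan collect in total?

Quarter 1: opening $29,100.54; interest $174.60 → $29,275.14; payment $11,262.84; balance $18,012.30
Quarter 2: opening $18,012.30; interest $108.07 → $18,120.37; payment $11,262.84; balance $6,857.53
Quarter 3: opening $6,857.53; interest $41.15 → $6,898.68; payment $6,898.68; balance $0.00
Total paid: $29,424.36

$29,424.36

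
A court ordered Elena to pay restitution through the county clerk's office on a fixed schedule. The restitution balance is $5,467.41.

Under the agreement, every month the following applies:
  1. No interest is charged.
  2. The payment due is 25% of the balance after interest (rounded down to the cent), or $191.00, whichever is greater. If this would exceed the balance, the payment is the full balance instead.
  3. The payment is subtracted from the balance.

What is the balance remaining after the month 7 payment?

$729.82

Month 1: $5,467.41 − $1,366.85 → $4,100.56
Month 2: $4,100.56 − $1,025.14 → $3,075.42
Month 3: $3,075.42 − $768.85 → $2,306.57
Month 4: $2,306.57 − $576.64 → $1,729.93
Month 5: $1,729.93 − $432.48 → $1,297.45
Month 6: $1,297.45 − $324.36 → $973.09
Month 7: $973.09 − $243.27 → $729.82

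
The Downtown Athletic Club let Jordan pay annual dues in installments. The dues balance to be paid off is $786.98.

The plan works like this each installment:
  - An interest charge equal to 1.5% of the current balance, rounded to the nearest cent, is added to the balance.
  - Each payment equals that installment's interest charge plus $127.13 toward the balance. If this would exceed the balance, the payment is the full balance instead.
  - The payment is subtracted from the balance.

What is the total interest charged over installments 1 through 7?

$42.58

# | Opening | Interest | Payment | End bal
1 | $786.98 | $11.80 | $138.93 | $659.85
2 | $659.85 | $9.90 | $137.03 | $532.72
3 | $532.72 | $7.99 | $135.12 | $405.59
4 | $405.59 | $6.08 | $133.21 | $278.46
5 | $278.46 | $4.18 | $131.31 | $151.33
6 | $151.33 | $2.27 | $129.40 | $24.20
7 | $24.20 | $0.36 | $24.56 | $0.00
Total interest: $11.80 + $9.90 + $7.99 + $6.08 + $4.18 + $2.27 + $0.36 = $42.58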